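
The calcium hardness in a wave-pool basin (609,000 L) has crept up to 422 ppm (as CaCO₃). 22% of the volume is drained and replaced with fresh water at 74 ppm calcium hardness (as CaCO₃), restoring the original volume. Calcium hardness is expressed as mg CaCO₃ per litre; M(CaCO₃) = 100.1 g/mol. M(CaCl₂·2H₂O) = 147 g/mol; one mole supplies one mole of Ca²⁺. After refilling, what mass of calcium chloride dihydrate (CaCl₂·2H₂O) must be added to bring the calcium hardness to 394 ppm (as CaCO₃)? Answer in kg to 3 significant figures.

After draining 22% and refilling: 422 × 0.78 + 74 × 0.22 = 345.44 ppm.
Deficit to target: 394 − 345.44 = 48.56 mg/L.
As CaCO₃: 48.56 mg/L × 609,000 L = 29,570 g; ÷ 100.1 = 295.4 mol Ca²⁺.
Mass: 295.4 × 147 = 43,430 g.

43.4 kg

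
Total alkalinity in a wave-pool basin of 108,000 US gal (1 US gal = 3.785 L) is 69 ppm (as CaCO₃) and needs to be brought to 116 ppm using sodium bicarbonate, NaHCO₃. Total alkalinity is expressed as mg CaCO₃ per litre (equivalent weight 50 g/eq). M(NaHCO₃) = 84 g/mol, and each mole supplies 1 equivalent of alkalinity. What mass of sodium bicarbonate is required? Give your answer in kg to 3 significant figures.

Volume: 108,000 US gal × 3.785 L/gal = 408,780 L.
Alkalinity to add: (116 − 69) = 47 mg/L as CaCO₃ × 408,780 L = 19,210 g as CaCO₃.
Equivalents: 19,210 g ÷ 50 g/eq = 384.3 eq.
NaHCO₃ supplies 1 eq per mole → 384.3 mol.
Mass: 384.3 mol × 84 g/mol = 32,280 g.

32.3 kg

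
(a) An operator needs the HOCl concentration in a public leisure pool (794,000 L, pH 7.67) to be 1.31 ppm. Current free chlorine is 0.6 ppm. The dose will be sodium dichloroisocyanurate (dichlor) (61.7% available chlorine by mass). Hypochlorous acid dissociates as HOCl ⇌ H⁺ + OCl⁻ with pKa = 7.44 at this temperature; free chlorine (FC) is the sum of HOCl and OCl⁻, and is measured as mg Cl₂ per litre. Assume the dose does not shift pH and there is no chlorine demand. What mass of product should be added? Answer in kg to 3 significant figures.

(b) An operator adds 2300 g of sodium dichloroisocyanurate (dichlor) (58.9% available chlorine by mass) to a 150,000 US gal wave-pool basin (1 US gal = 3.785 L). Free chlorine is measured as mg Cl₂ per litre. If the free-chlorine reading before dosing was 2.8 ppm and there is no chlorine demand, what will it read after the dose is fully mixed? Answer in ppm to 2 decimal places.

(a) [OCl⁻]/[HOCl] = 10^(pH − pKa) = 10^(7.67 − 7.44) = 1.698; fraction as HOCl = 1/(1 + 1.698) = 0.3706.
(a) Free chlorine required for 1.31 ppm HOCl: 1.31 / 0.3706 = 3.535 ppm.
(a) FC to add: 3.535 − 0.6 = 2.935 mg/L as Cl₂.
(a) Cl₂ equivalent: 2.935 mg/L × 794,000 L = 2330 g.
(a) Product at 61.7% available Cl: 2330 / 0.617 = 3777 g.

(b) Volume: 150,000 US gal × 3.785 L/gal = 567,750 L.
(b) Available chlorine delivered: 2300 g × 0.589 = 1355 g as Cl₂.
(b) Concentration rise: 1355 g / 567,750 L = 2.386 mg/L = 2.39 ppm.
(b) Final FC: 2.8 + 2.39 = 5.19 ppm.

(a) 3.78 kg; (b) 5.19 ppm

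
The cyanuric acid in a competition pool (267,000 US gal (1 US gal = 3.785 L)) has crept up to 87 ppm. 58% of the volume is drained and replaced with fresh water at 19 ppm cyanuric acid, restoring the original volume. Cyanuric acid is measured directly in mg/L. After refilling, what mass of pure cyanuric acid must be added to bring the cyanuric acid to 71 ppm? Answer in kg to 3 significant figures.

23.7 kg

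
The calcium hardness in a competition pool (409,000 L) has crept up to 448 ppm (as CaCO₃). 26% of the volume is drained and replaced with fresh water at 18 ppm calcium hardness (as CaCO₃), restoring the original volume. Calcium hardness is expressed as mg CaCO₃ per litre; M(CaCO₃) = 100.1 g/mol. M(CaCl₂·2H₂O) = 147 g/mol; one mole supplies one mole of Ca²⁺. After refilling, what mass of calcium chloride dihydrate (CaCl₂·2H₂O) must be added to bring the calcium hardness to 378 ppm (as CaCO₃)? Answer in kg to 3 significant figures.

After draining 26% and refilling: 448 × 0.74 + 18 × 0.26 = 336.2 ppm.
Deficit to target: 378 − 336.2 = 41.8 mg/L.
As CaCO₃: 41.8 mg/L × 409,000 L = 17,100 g; ÷ 100.1 = 170.8 mol Ca²⁺.
Mass: 170.8 × 147 = 25,110 g.

25.1 kg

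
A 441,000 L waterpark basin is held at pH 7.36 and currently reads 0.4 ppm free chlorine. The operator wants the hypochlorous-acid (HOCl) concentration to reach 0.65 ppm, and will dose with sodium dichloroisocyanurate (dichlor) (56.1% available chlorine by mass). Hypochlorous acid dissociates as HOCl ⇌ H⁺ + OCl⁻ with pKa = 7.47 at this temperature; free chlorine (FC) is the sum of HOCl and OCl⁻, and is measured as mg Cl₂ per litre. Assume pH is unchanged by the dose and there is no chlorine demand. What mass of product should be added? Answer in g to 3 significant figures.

[OCl⁻]/[HOCl] = 10^(pH − pKa) = 10^(7.36 − 7.47) = 0.7762; fraction as HOCl = 1/(1 + 0.7762) = 0.563.
Free chlorine required for 0.65 ppm HOCl: 0.65 / 0.563 = 1.155 ppm.
FC to add: 1.155 − 0.4 = 0.7546 mg/L as Cl₂.
Cl₂ equivalent: 0.7546 mg/L × 441,000 L = 332.8 g.
Product at 56.1% available Cl: 332.8 / 0.561 = 593.2 g.

593 g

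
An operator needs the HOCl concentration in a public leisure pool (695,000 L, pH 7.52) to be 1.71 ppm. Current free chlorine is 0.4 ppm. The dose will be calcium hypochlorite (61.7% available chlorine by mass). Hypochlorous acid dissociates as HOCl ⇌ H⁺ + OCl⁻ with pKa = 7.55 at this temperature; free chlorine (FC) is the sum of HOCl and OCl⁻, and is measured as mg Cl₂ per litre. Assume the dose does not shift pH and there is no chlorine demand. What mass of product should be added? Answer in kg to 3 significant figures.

3.27 kg

[OCl⁻]/[HOCl] = 10^(pH − pKa) = 10^(7.52 − 7.55) = 0.9333; fraction as HOCl = 1/(1 + 0.9333) = 0.5173.
Free chlorine required for 1.71 ppm HOCl: 1.71 / 0.5173 = 3.306 ppm.
FC to add: 3.306 − 0.4 = 2.906 mg/L as Cl₂.
Cl₂ equivalent: 2.906 mg/L × 695,000 L = 2020 g.
Product at 61.7% available Cl: 2020 / 0.617 = 3273 g.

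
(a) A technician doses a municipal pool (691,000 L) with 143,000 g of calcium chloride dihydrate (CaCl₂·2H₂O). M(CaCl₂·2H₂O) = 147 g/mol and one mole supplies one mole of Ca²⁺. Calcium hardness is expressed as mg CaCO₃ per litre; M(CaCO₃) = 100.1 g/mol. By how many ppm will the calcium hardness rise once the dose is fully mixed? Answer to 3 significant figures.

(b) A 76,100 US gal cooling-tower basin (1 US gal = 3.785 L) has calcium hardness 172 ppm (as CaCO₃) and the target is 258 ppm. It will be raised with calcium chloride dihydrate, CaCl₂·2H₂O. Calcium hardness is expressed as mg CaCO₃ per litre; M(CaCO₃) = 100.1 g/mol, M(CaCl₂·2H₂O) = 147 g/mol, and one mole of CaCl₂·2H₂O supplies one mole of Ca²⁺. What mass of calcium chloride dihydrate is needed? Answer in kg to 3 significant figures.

(a) 141 ppm; (b) 36.4 kg

(a) Moles of Ca²⁺: 143,000 g ÷ 147 g/mol = 972.8 mol.
(a) As CaCO₃: 972.8 mol × 100.1 g/mol = 97,380 g.
(a) Rise: 97,380 g / 691,000 L × 1000 = 140.9 mg/L.

(b) Volume: 76,100 US gal × 3.785 L/gal = 288,038 L.
(b) Hardness to add: (258 − 172) = 86 mg/L as CaCO₃ × 288,038 L = 24,770 g as CaCO₃.
(b) Moles of Ca²⁺ (1 mol Ca²⁺ ≡ 1 mol CaCO₃): 24,770 / 100.1 g/mol = 247.5 mol.
(b) Mass of CaCl₂·2H₂O: 247.5 × 147 = 36,380 g.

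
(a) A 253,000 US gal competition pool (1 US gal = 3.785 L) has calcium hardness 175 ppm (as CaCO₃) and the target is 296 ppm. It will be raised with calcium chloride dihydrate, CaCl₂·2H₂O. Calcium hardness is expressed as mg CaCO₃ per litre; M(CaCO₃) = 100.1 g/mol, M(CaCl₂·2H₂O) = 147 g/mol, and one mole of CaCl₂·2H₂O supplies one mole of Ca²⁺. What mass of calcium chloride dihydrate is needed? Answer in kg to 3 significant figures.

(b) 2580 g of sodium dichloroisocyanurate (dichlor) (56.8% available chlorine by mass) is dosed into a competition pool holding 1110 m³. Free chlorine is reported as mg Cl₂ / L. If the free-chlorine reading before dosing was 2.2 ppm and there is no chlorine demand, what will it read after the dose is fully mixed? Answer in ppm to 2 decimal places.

(a) 170 kg; (b) 3.52 ppm

(a) Volume: 253,000 US gal × 3.785 L/gal = 957,605 L.
(a) Hardness to add: (296 − 175) = 121 mg/L as CaCO₃ × 957,605 L = 115,900 g as CaCO₃.
(a) Moles of Ca²⁺ (1 mol Ca²⁺ ≡ 1 mol CaCO₃): 115,900 / 100.1 g/mol = 1158 mol.
(a) Mass of CaCl₂·2H₂O: 1158 × 147 = 170,200 g.

(b) Volume: 1110 m³ = 1,110,000 L.
(b) Available chlorine delivered: 2580 g × 0.568 = 1465 g as Cl₂.
(b) Concentration rise: 1465 g / 1,110,000 L = 1.32 mg/L = 1.32 ppm.
(b) Final FC: 2.2 + 1.32 = 3.52 ppm.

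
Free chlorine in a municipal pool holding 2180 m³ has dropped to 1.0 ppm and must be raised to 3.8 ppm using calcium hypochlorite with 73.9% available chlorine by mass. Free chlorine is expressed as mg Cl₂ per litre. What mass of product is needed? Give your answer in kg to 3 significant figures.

Volume: 2180 m³ = 2,180,000 L.
Chlorine deficit: 3.8 − 1.0 = 2.8 ppm = 2.8 mg/L as Cl₂.
Cl₂ equivalent needed: 2.8 mg/L × 2,180,000 L = 6,104,000 mg = 6104 g.
Product at 73.9% available chlorine: 6104 / 0.739 = 8260 g.

8.26 kg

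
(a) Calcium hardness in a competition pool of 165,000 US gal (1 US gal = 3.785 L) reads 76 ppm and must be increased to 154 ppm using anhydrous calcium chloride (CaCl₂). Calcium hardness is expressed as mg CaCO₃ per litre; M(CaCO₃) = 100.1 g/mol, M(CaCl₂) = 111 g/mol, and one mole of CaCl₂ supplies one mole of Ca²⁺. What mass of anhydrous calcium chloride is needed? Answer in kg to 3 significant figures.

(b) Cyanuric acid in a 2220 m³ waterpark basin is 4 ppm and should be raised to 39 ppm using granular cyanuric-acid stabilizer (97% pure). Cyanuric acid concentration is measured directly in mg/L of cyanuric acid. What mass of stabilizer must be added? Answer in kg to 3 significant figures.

(a) 54.0 kg; (b) 80.1 kg

(a) Volume: 165,000 US gal × 3.785 L/gal = 624,525 L.
(a) Hardness to add: (154 − 76) = 78 mg/L as CaCO₃ × 624,525 L = 48,710 g as CaCO₃.
(a) Moles of Ca²⁺ (1 mol Ca²⁺ ≡ 1 mol CaCO₃): 48,710 / 100.1 g/mol = 486.6 mol.
(a) Mass of CaCl₂: 486.6 × 111 = 54,020 g.

(b) Volume: 2220 m³ = 2,220,000 L.
(b) CYA to add: (39 − 4) = 35 mg/L × 2,220,000 L = 77,700 g cyanuric acid.
(b) At 97% purity: 77,700 / 0.97 = 80,100 g product.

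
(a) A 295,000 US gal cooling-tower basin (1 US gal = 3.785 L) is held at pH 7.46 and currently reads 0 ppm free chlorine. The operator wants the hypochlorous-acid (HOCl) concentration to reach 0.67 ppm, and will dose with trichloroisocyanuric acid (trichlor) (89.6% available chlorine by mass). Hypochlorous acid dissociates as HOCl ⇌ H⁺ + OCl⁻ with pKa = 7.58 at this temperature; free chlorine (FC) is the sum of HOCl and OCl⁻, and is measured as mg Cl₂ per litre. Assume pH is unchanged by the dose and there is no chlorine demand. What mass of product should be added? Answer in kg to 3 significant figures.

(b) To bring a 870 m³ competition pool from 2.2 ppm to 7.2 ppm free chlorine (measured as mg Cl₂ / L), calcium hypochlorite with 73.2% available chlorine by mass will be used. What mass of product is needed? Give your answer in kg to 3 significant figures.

(a) Volume: 295,000 US gal × 3.785 L/gal = 1,116,575 L.
(a) [OCl⁻]/[HOCl] = 10^(pH − pKa) = 10^(7.46 − 7.58) = 0.7586; fraction as HOCl = 1/(1 + 0.7586) = 0.5686.
(a) Free chlorine required for 0.67 ppm HOCl: 0.67 / 0.5686 = 1.178 ppm.
(a) FC to add: 1.178 − 0 = 1.178 mg/L as Cl₂.
(a) Cl₂ equivalent: 1.178 mg/L × 1,116,575 L = 1316 g.
(a) Product at 89.6% available Cl: 1316 / 0.896 = 1468 g.

(b) Volume: 870 m³ = 870,000 L.
(b) Chlorine deficit: 7.2 − 2.2 = 5 ppm = 5 mg/L as Cl₂.
(b) Cl₂ equivalent needed: 5 mg/L × 870,000 L = 4,350,000 mg = 4350 g.
(b) Product at 73.2% available chlorine: 4350 / 0.732 = 5943 g.

(a) 1.47 kg; (b) 5.94 kg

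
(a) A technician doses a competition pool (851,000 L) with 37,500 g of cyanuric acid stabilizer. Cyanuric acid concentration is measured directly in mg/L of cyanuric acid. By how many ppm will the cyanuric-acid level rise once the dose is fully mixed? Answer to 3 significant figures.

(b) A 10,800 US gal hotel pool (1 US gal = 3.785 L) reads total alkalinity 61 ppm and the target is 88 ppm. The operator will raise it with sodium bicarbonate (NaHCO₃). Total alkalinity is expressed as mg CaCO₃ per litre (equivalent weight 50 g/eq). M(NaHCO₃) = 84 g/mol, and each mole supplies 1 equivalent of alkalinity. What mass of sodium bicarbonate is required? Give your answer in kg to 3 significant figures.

(a) Rise: 37,500 g / 851,000 L × 1000 = 44.07 mg/L.

(b) Volume: 10,800 US gal × 3.785 L/gal = 40,878 L.
(b) Alkalinity to add: (88 − 61) = 27 mg/L as CaCO₃ × 40,878 L = 1104 g as CaCO₃.
(b) Equivalents: 1104 g ÷ 50 g/eq = 22.07 eq.
(b) NaHCO₃ supplies 1 eq per mole → 22.07 mol.
(b) Mass: 22.07 mol × 84 g/mol = 1854 g.

(a) 44.1 ppm; (b) 1.85 kg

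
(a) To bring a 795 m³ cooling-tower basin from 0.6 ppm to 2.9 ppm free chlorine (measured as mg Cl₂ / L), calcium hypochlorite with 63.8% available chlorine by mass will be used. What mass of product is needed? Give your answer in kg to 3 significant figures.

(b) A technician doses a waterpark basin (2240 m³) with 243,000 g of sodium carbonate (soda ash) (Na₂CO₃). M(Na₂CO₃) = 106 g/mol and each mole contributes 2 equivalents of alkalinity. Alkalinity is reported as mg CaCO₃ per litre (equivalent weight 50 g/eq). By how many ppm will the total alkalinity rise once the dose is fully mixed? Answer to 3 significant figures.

(a) 2.87 kg; (b) 102 ppm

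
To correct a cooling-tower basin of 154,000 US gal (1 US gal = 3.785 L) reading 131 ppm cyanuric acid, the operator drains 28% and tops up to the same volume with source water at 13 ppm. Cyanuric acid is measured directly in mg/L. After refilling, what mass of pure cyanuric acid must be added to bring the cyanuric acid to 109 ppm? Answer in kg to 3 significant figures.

6.44 kg

Volume: 154,000 US gal × 3.785 L/gal = 582,890 L.
After draining 28% and refilling: 131 × 0.72 + 13 × 0.28 = 97.96 ppm.
Deficit to target: 109 − 97.96 = 11.04 mg/L.
Mass: 11.04 mg/L × 582,890 L = 6435 g cyanuric acid.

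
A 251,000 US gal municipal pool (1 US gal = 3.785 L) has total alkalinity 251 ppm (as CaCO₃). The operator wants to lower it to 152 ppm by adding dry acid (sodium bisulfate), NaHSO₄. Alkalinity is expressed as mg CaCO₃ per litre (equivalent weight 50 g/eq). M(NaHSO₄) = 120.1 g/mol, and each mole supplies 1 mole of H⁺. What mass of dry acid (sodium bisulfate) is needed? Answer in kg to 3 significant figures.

Volume: 251,000 US gal × 3.785 L/gal = 950,035 L.
Alkalinity to neutralize: (251 − 152) = 99 mg/L as CaCO₃ × 950,035 L = 94,050 g as CaCO₃.
Equivalents of H⁺ required: 94,050 ÷ 50 g/eq = 1881 eq = 1881 mol NaHSO₄.
Mass of NaHSO₄: 1881 × 120.1 = 225,900 g.

226 kg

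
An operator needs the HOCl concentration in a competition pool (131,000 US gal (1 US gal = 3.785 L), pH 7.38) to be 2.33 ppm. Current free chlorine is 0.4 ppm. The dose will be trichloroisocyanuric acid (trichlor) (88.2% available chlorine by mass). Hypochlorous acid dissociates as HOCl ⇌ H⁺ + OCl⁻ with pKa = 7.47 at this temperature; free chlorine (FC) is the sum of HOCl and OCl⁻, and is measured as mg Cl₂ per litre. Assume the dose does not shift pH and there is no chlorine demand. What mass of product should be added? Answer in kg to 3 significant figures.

2.15 kg

Volume: 131,000 US gal × 3.785 L/gal = 495,835 L.
[OCl⁻]/[HOCl] = 10^(pH − pKa) = 10^(7.38 − 7.47) = 0.8128; fraction as HOCl = 1/(1 + 0.8128) = 0.5516.
Free chlorine required for 2.33 ppm HOCl: 2.33 / 0.5516 = 4.224 ppm.
FC to add: 4.224 − 0.4 = 3.824 mg/L as Cl₂.
Cl₂ equivalent: 3.824 mg/L × 495,835 L = 1896 g.
Product at 88.2% available Cl: 1896 / 0.882 = 2150 g.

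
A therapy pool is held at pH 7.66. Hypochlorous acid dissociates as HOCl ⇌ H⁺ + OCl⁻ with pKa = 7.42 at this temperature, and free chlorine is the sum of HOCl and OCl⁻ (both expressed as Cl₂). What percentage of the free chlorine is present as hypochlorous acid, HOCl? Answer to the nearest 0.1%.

36.5%

[OCl⁻]/[HOCl] = 10^(pH − pKa) = 10^(7.66 − 7.42) = 10^0.24 = 1.738.
Fraction as HOCl = 1 / (1 + 1.738) = 0.3653.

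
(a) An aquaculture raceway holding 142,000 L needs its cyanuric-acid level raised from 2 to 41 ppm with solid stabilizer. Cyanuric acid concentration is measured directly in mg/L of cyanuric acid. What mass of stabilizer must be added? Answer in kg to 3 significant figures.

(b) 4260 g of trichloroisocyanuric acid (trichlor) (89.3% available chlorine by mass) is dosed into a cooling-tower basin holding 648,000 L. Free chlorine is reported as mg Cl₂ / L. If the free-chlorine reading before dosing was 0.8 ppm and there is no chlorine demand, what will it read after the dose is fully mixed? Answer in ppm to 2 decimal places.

(a) CYA to add: (41 − 2) = 39 mg/L × 142,000 L = 5538 g cyanuric acid.

(b) Available chlorine delivered: 4260 g × 0.893 = 3804 g as Cl₂.
(b) Concentration rise: 3804 g / 648,000 L = 5.871 mg/L = 5.87 ppm.
(b) Final FC: 0.8 + 5.87 = 6.67 ppm.

(a) 5.54 kg; (b) 6.67 ppm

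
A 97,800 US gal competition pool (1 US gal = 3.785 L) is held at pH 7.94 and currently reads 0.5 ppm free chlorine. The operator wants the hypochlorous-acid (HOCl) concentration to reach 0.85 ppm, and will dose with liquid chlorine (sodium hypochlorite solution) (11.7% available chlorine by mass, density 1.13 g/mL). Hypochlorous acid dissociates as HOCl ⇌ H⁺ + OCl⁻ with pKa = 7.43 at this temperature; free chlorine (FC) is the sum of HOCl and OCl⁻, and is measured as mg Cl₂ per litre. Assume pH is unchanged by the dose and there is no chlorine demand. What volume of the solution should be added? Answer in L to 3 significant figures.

Volume: 97,800 US gal × 3.785 L/gal = 370,173 L.
[OCl⁻]/[HOCl] = 10^(pH − pKa) = 10^(7.94 − 7.43) = 3.236; fraction as HOCl = 1/(1 + 3.236) = 0.2361.
Free chlorine required for 0.85 ppm HOCl: 0.85 / 0.2361 = 3.601 ppm.
FC to add: 3.601 − 0.5 = 3.101 mg/L as Cl₂.
Cl₂ equivalent: 3.101 mg/L × 370,173 L = 1148 g.
Product at 11.7% available Cl: 1148 / 0.117 = 9810 g.
Volume: 9810 g ÷ 1.13 g/mL = 8681 mL.

8.68 L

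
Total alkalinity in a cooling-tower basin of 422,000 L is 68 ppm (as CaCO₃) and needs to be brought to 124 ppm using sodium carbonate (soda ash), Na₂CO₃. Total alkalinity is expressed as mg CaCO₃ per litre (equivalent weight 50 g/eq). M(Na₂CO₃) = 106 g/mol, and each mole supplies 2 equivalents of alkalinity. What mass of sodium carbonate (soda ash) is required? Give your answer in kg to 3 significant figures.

25.0 kg

Alkalinity to add: (124 − 68) = 56 mg/L as CaCO₃ × 422,000 L = 23,630 g as CaCO₃.
Equivalents: 23,630 g ÷ 50 g/eq = 472.6 eq.
Each mole of Na₂CO₃ supplies 2 eq, so 472.6 / 2 = 236.3 mol.
Mass: 236.3 mol × 106 g/mol = 25,050 g.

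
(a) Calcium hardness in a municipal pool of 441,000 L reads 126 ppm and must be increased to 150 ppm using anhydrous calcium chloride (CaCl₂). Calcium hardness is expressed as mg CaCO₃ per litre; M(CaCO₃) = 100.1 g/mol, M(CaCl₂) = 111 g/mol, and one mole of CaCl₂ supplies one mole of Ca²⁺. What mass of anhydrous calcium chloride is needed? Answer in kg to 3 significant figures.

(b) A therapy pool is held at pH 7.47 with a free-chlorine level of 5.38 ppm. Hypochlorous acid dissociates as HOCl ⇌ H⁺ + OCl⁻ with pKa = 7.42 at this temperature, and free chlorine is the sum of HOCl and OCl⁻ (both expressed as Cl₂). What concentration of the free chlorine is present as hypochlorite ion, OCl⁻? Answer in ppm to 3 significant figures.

(a) 11.7 kg; (b) 2.84 ppm

(a) Hardness to add: (150 − 126) = 24 mg/L as CaCO₃ × 441,000 L = 10,580 g as CaCO₃.
(a) Moles of Ca²⁺ (1 mol Ca²⁺ ≡ 1 mol CaCO₃): 10,580 / 100.1 g/mol = 105.7 mol.
(a) Mass of CaCl₂: 105.7 × 111 = 11,740 g.

(b) [OCl⁻]/[HOCl] = 10^(pH − pKa) = 10^(7.47 − 7.42) = 10^0.05 = 1.122.
(b) Fraction as HOCl = 1 / (1 + 1.122) = 0.4712.
(b) OCl⁻ = (1 − 0.4712) × 5.38 ppm = 2.845 ppm.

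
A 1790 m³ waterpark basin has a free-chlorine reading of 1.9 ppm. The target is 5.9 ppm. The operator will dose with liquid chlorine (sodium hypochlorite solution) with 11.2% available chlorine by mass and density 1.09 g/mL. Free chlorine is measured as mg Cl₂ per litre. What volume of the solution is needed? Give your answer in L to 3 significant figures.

Volume: 1790 m³ = 1,790,000 L.
Chlorine deficit: 5.9 − 1.9 = 4 ppm = 4 mg/L as Cl₂.
Cl₂ equivalent needed: 4 mg/L × 1,790,000 L = 7,160,000 mg = 7160 g.
Product at 11.2% available chlorine: 7160 / 0.112 = 63,930 g.
Volume at density 1.09 g/mL: 63,930 g ÷ 1.09 g/mL = 58,650 mL.

58.7 L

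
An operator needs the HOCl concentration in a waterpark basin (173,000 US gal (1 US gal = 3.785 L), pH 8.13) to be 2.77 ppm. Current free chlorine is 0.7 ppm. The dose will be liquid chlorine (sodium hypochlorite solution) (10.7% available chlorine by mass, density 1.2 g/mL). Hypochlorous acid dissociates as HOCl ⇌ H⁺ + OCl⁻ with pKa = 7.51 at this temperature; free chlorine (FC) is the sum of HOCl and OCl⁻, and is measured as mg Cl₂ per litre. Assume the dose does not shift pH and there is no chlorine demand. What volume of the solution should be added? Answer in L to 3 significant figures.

Volume: 173,000 US gal × 3.785 L/gal = 654,805 L.
[OCl⁻]/[HOCl] = 10^(pH − pKa) = 10^(8.13 − 7.51) = 4.169; fraction as HOCl = 1/(1 + 4.169) = 0.1935.
Free chlorine required for 2.77 ppm HOCl: 2.77 / 0.1935 = 14.32 ppm.
FC to add: 14.32 − 0.7 = 13.62 mg/L as Cl₂.
Cl₂ equivalent: 13.62 mg/L × 654,805 L = 8917 g.
Product at 10.7% available Cl: 8917 / 0.107 = 83,330 g.
Volume: 83,330 g ÷ 1.2 g/mL = 69,440 mL.

69.4 L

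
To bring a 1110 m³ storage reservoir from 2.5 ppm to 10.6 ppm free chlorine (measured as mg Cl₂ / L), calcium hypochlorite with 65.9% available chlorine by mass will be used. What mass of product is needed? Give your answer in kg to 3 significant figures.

13.6 kg

Volume: 1110 m³ = 1,110,000 L.
Chlorine deficit: 10.6 − 2.5 = 8.1 ppm = 8.1 mg/L as Cl₂.
Cl₂ equivalent needed: 8.1 mg/L × 1,110,000 L = 8,991,000 mg = 8991 g.
Product at 65.9% available chlorine: 8991 / 0.659 = 13,640 g.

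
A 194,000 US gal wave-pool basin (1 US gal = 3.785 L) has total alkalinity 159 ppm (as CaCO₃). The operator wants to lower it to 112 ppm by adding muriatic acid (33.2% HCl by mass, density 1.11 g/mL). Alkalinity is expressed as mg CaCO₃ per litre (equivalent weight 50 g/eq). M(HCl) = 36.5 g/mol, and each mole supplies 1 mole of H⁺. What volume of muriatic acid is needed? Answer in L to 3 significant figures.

Volume: 194,000 US gal × 3.785 L/gal = 734,290 L.
Alkalinity to neutralize: (159 − 112) = 47 mg/L as CaCO₃ × 734,290 L = 34,510 g as CaCO₃.
Equivalents of H⁺ required: 34,510 ÷ 50 g/eq = 690.2 eq = 690.2 mol HCl.
Mass of HCl: 690.2 × 36.5 = 25,190 g.
Mass of 33.2% solution: 25,190 / 0.332 = 75,880 g.
Volume: 75,880 g ÷ 1.11 g/mL = 68,360 mL.

68.4 L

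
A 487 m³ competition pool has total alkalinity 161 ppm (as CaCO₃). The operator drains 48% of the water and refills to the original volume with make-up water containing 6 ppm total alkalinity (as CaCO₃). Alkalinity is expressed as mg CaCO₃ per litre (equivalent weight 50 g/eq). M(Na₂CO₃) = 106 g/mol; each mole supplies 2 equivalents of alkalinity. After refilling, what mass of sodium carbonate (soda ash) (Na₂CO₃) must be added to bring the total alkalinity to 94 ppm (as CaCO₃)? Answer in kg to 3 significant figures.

Volume: 487 m³ = 487,000 L.
After draining 48% and refilling: 161 × 0.52 + 6 × 0.48 = 86.6 ppm.
Deficit to target: 94 − 86.6 = 7.4 mg/L.
As CaCO₃: 7.4 mg/L × 487,000 L = 3604 g; ÷ 50 g/eq ÷ 2 = 36.04 mol Na₂CO₃.
Mass: 36.04 × 106 = 3820 g.

3.82 kg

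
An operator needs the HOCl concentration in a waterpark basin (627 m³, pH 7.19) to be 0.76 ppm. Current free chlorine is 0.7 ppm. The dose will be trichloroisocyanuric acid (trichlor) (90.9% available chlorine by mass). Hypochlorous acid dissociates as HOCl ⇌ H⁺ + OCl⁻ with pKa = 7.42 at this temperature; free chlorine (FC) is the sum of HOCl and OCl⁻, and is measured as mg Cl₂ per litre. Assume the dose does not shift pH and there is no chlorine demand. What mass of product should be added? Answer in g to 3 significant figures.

350 g

Volume: 627 m³ = 627,000 L.
[OCl⁻]/[HOCl] = 10^(pH − pKa) = 10^(7.19 − 7.42) = 0.5888; fraction as HOCl = 1/(1 + 0.5888) = 0.6294.
Free chlorine required for 0.76 ppm HOCl: 0.76 / 0.6294 = 1.208 ppm.
FC to add: 1.208 − 0.7 = 0.5075 mg/L as Cl₂.
Cl₂ equivalent: 0.5075 mg/L × 627,000 L = 318.2 g.
Product at 90.9% available Cl: 318.2 / 0.909 = 350.1 g.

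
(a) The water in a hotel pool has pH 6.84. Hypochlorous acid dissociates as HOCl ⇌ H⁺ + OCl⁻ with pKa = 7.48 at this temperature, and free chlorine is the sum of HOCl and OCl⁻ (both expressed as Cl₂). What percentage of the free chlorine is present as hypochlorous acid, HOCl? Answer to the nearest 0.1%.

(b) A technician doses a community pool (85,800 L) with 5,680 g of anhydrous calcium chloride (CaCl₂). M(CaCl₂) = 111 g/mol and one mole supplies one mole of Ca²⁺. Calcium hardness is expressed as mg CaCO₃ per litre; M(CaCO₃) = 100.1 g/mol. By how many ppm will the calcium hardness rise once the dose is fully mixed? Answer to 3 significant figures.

(a) [OCl⁻]/[HOCl] = 10^(pH − pKa) = 10^(6.84 − 7.48) = 10^-0.64 = 0.2291.
(a) Fraction as HOCl = 1 / (1 + 0.2291) = 0.8136.

(b) Moles of Ca²⁺: 5,680 g ÷ 111 g/mol = 51.17 mol.
(b) As CaCO₃: 51.17 mol × 100.1 g/mol = 5122 g.
(b) Rise: 5122 g / 85,800 L × 1000 = 59.7 mg/L.

(a) 81.4%; (b) 59.7 ppm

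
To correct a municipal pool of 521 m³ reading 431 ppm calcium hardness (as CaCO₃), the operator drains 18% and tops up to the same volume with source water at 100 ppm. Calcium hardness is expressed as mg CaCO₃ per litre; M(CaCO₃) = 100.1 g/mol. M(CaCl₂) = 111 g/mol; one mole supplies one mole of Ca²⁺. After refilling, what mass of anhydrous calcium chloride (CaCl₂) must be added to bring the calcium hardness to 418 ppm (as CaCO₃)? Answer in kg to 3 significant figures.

26.9 kg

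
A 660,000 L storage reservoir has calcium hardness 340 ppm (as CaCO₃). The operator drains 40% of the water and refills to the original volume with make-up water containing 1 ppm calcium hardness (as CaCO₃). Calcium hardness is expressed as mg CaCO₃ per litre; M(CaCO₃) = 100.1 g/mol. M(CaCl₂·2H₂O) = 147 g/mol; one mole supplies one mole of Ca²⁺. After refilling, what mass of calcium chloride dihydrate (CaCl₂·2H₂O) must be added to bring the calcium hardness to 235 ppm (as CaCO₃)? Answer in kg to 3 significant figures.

29.7 kg

After draining 40% and refilling: 340 × 0.60 + 1 × 0.40 = 204.4 ppm.
Deficit to target: 235 − 204.4 = 30.6 mg/L.
As CaCO₃: 30.6 mg/L × 660,000 L = 20,200 g; ÷ 100.1 = 201.8 mol Ca²⁺.
Mass: 201.8 × 147 = 29,660 g.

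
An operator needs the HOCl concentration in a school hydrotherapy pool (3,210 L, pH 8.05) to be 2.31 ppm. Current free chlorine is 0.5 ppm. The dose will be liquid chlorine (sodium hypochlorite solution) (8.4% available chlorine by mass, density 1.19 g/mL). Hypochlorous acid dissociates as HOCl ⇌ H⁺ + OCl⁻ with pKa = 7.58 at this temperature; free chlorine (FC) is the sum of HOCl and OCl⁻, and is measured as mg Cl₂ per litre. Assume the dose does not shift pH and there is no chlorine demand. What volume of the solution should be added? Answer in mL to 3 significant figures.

277 mL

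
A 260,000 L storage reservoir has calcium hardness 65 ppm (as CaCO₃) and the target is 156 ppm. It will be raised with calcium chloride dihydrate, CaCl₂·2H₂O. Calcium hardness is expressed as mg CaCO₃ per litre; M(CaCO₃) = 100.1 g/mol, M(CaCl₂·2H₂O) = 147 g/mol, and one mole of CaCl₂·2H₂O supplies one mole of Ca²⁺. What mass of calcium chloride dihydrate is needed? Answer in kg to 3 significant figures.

34.7 kg

Hardness to add: (156 − 65) = 91 mg/L as CaCO₃ × 260,000 L = 23,660 g as CaCO₃.
Moles of Ca²⁺ (1 mol Ca²⁺ ≡ 1 mol CaCO₃): 23,660 / 100.1 g/mol = 236.4 mol.
Mass of CaCl₂·2H₂O: 236.4 × 147 = 34,750 g.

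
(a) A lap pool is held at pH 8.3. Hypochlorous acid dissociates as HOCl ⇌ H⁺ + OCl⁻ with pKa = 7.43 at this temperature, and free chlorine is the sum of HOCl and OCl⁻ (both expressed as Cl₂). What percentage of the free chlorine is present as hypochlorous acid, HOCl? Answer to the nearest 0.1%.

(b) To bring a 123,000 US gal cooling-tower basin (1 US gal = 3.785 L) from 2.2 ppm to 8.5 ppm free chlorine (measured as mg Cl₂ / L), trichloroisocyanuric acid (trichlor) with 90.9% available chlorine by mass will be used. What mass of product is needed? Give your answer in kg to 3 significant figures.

(a) [OCl⁻]/[HOCl] = 10^(pH − pKa) = 10^(8.3 − 7.43) = 10^0.87 = 7.413.
(a) Fraction as HOCl = 1 / (1 + 7.413) = 0.1189.

(b) Volume: 123,000 US gal × 3.785 L/gal = 465,555 L.
(b) Chlorine deficit: 8.5 − 2.2 = 6.3 ppm = 6.3 mg/L as Cl₂.
(b) Cl₂ equivalent needed: 6.3 mg/L × 465,555 L = 2,933,000 mg = 2933 g.
(b) Product at 90.9% available chlorine: 2933 / 0.909 = 3227 g.

(a) 11.9%; (b) 3.23 kg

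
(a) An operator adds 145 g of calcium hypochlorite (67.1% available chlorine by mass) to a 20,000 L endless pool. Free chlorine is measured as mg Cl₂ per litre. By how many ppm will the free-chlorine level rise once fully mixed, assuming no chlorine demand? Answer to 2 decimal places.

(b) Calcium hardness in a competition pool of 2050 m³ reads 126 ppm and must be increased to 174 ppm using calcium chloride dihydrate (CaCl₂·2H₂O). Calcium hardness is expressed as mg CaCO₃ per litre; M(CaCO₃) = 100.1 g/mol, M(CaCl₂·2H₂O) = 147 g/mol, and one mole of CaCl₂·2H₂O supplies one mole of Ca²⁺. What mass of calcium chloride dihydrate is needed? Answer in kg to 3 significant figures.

(a) Available chlorine delivered: 145 g × 0.671 = 97.3 g as Cl₂.
(a) Concentration rise: 97.3 g / 20,000 L = 4.865 mg/L = 4.86 ppm.

(b) Volume: 2050 m³ = 2,050,000 L.
(b) Hardness to add: (174 − 126) = 48 mg/L as CaCO₃ × 2,050,000 L = 98,400 g as CaCO₃.
(b) Moles of Ca²⁺ (1 mol Ca²⁺ ≡ 1 mol CaCO₃): 98,400 / 100.1 g/mol = 983 mol.
(b) Mass of CaCl₂·2H₂O: 983 × 147 = 144,500 g.

(a) 4.86 ppm; (b) 145 kg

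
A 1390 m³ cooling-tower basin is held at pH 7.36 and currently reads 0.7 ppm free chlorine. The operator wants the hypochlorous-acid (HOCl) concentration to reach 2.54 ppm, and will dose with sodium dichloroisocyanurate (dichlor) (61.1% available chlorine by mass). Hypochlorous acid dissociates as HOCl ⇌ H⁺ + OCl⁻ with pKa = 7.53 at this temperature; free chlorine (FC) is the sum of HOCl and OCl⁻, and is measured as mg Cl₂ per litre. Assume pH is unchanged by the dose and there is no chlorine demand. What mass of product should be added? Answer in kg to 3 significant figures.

8.09 kg

Volume: 1390 m³ = 1,390,000 L.
[OCl⁻]/[HOCl] = 10^(pH − pKa) = 10^(7.36 − 7.53) = 0.6761; fraction as HOCl = 1/(1 + 0.6761) = 0.5966.
Free chlorine required for 2.54 ppm HOCl: 2.54 / 0.5966 = 4.257 ppm.
FC to add: 4.257 − 0.7 = 3.557 mg/L as Cl₂.
Cl₂ equivalent: 3.557 mg/L × 1,390,000 L = 4945 g.
Product at 61.1% available Cl: 4945 / 0.611 = 8093 g.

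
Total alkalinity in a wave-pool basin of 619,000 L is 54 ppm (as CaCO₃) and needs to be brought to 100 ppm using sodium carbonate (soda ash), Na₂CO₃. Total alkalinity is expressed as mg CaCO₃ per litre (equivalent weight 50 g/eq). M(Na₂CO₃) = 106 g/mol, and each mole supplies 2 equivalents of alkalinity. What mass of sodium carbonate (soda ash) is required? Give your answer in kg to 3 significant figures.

Alkalinity to add: (100 − 54) = 46 mg/L as CaCO₃ × 619,000 L = 28,470 g as CaCO₃.
Equivalents: 28,470 g ÷ 50 g/eq = 569.5 eq.
Each mole of Na₂CO₃ supplies 2 eq, so 569.5 / 2 = 284.7 mol.
Mass: 284.7 mol × 106 g/mol = 30,180 g.

30.2 kg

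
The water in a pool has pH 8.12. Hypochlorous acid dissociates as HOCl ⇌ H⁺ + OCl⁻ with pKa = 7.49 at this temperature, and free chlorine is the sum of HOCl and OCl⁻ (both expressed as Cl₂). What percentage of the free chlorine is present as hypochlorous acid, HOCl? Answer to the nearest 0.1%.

19.0%

[OCl⁻]/[HOCl] = 10^(pH − pKa) = 10^(8.12 − 7.49) = 10^0.63 = 4.266.
Fraction as HOCl = 1 / (1 + 4.266) = 0.1899.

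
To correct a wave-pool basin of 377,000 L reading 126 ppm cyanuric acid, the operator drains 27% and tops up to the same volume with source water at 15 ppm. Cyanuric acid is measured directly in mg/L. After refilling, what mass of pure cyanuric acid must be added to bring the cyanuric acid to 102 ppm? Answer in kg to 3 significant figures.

2.25 kg

After draining 27% and refilling: 126 × 0.73 + 15 × 0.27 = 96.03 ppm.
Deficit to target: 102 − 96.03 = 5.97 mg/L.
Mass: 5.97 mg/L × 377,000 L = 2251 g cyanuric acid.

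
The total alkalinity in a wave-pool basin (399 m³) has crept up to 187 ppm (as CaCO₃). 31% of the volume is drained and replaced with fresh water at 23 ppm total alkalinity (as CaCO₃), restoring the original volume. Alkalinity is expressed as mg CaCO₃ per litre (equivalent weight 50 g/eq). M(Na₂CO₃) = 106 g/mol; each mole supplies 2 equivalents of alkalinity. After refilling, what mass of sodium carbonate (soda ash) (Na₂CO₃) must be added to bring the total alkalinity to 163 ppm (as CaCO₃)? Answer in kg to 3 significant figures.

11.4 kg

Volume: 399 m³ = 399,000 L.
After draining 31% and refilling: 187 × 0.69 + 23 × 0.31 = 136.16 ppm.
Deficit to target: 163 − 136.16 = 26.84 mg/L.
As CaCO₃: 26.84 mg/L × 399,000 L = 10,710 g; ÷ 50 g/eq ÷ 2 = 107.1 mol Na₂CO₃.
Mass: 107.1 × 106 = 11,350 g.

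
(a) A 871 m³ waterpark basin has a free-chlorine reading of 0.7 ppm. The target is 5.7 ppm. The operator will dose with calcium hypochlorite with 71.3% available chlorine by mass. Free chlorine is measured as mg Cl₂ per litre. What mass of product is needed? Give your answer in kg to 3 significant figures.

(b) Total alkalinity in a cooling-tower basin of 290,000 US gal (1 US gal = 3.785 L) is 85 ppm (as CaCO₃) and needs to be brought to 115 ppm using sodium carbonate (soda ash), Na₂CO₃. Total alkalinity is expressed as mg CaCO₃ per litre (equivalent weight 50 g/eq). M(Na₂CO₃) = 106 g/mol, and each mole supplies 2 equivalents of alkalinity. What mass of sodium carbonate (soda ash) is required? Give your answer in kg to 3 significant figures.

(a) 6.11 kg; (b) 34.9 kg

(a) Volume: 871 m³ = 871,000 L.
(a) Chlorine deficit: 5.7 − 0.7 = 5 ppm = 5 mg/L as Cl₂.
(a) Cl₂ equivalent needed: 5 mg/L × 871,000 L = 4,355,000 mg = 4355 g.
(a) Product at 71.3% available chlorine: 4355 / 0.713 = 6108 g.

(b) Volume: 290,000 US gal × 3.785 L/gal = 1,097,650 L.
(b) Alkalinity to add: (115 − 85) = 30 mg/L as CaCO₃ × 1,097,650 L = 32,930 g as CaCO₃.
(b) Equivalents: 32,930 g ÷ 50 g/eq = 658.6 eq.
(b) Each mole of Na₂CO₃ supplies 2 eq, so 658.6 / 2 = 329.3 mol.
(b) Mass: 329.3 mol × 106 g/mol = 34,910 g.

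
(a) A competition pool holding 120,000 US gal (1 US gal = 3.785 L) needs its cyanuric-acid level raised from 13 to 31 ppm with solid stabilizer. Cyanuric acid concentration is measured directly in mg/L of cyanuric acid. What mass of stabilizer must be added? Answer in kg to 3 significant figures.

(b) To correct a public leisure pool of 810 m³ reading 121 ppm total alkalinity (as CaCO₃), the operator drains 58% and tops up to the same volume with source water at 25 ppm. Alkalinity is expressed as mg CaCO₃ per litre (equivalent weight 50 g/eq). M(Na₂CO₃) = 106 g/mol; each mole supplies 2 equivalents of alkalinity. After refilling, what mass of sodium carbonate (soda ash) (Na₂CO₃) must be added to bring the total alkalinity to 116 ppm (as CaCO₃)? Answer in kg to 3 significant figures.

(a) 8.18 kg; (b) 43.5 kg

(a) Volume: 120,000 US gal × 3.785 L/gal = 454,200 L.
(a) CYA to add: (31 − 13) = 18 mg/L × 454,200 L = 8176 g cyanuric acid.

(b) Volume: 810 m³ = 810,000 L.
(b) After draining 58% and refilling: 121 × 0.42 + 25 × 0.58 = 65.32 ppm.
(b) Deficit to target: 116 − 65.32 = 50.68 mg/L.
(b) As CaCO₃: 50.68 mg/L × 810,000 L = 41,050 g; ÷ 50 g/eq ÷ 2 = 410.5 mol Na₂CO₃.
(b) Mass: 410.5 × 106 = 43,510 g.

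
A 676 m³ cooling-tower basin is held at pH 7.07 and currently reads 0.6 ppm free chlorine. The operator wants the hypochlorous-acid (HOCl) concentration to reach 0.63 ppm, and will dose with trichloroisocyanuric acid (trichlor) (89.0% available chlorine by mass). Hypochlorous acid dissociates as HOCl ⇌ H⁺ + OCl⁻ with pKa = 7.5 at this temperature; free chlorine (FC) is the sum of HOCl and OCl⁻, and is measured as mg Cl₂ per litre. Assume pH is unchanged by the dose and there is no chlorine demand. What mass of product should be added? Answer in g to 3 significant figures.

201 g

Volume: 676 m³ = 676,000 L.
[OCl⁻]/[HOCl] = 10^(pH − pKa) = 10^(7.07 − 7.5) = 0.3715; fraction as HOCl = 1/(1 + 0.3715) = 0.7291.
Free chlorine required for 0.63 ppm HOCl: 0.63 / 0.7291 = 0.8641 ppm.
FC to add: 0.8641 − 0.6 = 0.2641 mg/L as Cl₂.
Cl₂ equivalent: 0.2641 mg/L × 676,000 L = 178.5 g.
Product at 89.0% available Cl: 178.5 / 0.89 = 200.6 g.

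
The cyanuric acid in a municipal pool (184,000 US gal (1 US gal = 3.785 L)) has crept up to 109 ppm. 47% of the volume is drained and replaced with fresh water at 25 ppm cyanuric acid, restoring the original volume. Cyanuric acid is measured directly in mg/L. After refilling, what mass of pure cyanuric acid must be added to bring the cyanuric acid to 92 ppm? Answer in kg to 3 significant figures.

Volume: 184,000 US gal × 3.785 L/gal = 696,440 L.
After draining 47% and refilling: 109 × 0.53 + 25 × 0.47 = 69.52 ppm.
Deficit to target: 92 − 69.52 = 22.48 mg/L.
Mass: 22.48 mg/L × 696,440 L = 15,660 g cyanuric acid.

15.7 kg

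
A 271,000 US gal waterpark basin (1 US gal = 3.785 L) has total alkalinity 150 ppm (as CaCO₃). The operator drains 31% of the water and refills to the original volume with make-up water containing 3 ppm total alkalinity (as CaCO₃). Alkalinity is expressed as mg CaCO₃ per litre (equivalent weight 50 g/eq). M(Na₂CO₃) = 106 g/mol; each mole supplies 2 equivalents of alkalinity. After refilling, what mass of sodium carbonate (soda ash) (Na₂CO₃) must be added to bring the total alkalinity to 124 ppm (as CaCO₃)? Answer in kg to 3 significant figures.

21.3 kg

Volume: 271,000 US gal × 3.785 L/gal = 1,025,735 L.
After draining 31% and refilling: 150 × 0.69 + 3 × 0.31 = 104.43 ppm.
Deficit to target: 124 − 104.43 = 19.57 mg/L.
As CaCO₃: 19.57 mg/L × 1,025,735 L = 20,070 g; ÷ 50 g/eq ÷ 2 = 200.7 mol Na₂CO₃.
Mass: 200.7 × 106 = 21,280 g.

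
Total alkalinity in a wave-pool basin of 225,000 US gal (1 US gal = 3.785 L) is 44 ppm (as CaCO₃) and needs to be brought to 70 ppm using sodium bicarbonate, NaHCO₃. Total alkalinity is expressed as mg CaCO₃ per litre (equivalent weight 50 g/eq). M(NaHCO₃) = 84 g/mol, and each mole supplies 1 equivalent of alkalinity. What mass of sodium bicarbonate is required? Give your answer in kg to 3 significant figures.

37.2 kg

Volume: 225,000 US gal × 3.785 L/gal = 851,625 L.
Alkalinity to add: (70 − 44) = 26 mg/L as CaCO₃ × 851,625 L = 22,140 g as CaCO₃.
Equivalents: 22,140 g ÷ 50 g/eq = 442.8 eq.
NaHCO₃ supplies 1 eq per mole → 442.8 mol.
Mass: 442.8 mol × 84 g/mol = 37,200 g.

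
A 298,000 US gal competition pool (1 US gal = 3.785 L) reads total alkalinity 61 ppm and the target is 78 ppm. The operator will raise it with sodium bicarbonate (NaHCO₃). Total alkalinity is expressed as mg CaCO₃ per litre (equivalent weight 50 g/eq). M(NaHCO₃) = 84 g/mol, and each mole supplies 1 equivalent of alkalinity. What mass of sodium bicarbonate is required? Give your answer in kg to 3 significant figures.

32.2 kg

Volume: 298,000 US gal × 3.785 L/gal = 1,127,930 L.
Alkalinity to add: (78 − 61) = 17 mg/L as CaCO₃ × 1,127,930 L = 19,170 g as CaCO₃.
Equivalents: 19,170 g ÷ 50 g/eq = 383.5 eq.
NaHCO₃ supplies 1 eq per mole → 383.5 mol.
Mass: 383.5 mol × 84 g/mol = 32,210 g.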